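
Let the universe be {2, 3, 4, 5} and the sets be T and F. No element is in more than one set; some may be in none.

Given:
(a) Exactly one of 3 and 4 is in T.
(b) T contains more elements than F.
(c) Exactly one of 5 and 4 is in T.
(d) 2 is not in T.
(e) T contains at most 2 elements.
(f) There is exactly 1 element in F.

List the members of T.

T = {3, 5}

From (d): 2 ∉ T.
Suppose 3 ∉ T: no assignment then satisfies all the clues, so 3 ∈ T.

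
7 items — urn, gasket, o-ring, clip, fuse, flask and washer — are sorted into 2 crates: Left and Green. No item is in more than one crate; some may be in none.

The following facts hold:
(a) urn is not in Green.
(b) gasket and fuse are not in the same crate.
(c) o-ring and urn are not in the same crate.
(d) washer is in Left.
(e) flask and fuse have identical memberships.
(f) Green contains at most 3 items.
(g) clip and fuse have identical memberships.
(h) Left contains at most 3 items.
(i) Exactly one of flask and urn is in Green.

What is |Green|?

From (a): urn ∉ Green.
From (d): washer ∈ Left.
(i) (exactly one): flask ∈ Green.
(e): fuse matches flask: fuse ∉ Left.
(e): fuse matches flask: fuse ∈ Green.
(g): clip matches fuse: clip ∉ Left.
(g): clip matches fuse: clip ∈ Green.
(b): gasket ∉ Green.
(f): Green already has 3, so the rest are out.

3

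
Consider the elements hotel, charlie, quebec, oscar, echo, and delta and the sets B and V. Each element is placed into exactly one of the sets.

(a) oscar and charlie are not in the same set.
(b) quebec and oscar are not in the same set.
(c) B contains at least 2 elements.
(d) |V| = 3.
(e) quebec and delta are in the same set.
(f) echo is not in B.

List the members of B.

B = {charlie, delta, quebec}

From (f): echo ∉ B.
Only one set left: echo ∈ V.
Suppose hotel ∈ B: no assignment then satisfies all the clues, so hotel ∉ B.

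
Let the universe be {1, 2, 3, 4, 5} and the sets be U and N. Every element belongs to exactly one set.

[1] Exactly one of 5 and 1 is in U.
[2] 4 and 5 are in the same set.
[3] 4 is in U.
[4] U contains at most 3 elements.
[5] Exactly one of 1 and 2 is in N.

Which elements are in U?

U = {2, 4, 5}

From (3): 4 ∈ U.
(2): 5 matches 4: 5 ∈ U.
(1) (exactly one): 1 ∉ U.
Only one set left: 1 ∈ N.
(5) (exactly one): 2 ∉ N.
Only one set left: 2 ∈ U.
(4): U already has 3, so the rest are out.
Only one set left: 3 ∈ N.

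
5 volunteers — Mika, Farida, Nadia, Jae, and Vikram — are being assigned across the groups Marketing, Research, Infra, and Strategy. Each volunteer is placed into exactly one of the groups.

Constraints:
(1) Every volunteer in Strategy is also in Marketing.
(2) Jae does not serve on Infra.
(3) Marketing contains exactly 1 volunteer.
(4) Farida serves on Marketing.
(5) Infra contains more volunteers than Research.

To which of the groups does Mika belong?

Mika: Infra

From (2): Jae ∉ Infra.
From (4): Farida ∈ Marketing.
(3): Marketing already has 1, so the rest are out.
(1) contrapositive: Mika ∉ Strategy.
(1) contrapositive: Nadia ∉ Strategy.
(1) contrapositive: Jae ∉ Strategy.
(1) contrapositive: Vikram ∉ Strategy.
Only one group left: Jae ∈ Research.
Suppose Mika ∈ Research: no assignment then satisfies all the clues, so Mika ∉ Research.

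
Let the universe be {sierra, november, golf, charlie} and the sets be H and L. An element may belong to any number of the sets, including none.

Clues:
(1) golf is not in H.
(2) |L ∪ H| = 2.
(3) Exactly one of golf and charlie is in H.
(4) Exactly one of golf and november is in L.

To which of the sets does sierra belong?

sierra: none

From (1): golf ∉ H.
(3) (exactly one): charlie ∈ H.
Suppose sierra ∈ H: no assignment then satisfies all the clues, so sierra ∉ H.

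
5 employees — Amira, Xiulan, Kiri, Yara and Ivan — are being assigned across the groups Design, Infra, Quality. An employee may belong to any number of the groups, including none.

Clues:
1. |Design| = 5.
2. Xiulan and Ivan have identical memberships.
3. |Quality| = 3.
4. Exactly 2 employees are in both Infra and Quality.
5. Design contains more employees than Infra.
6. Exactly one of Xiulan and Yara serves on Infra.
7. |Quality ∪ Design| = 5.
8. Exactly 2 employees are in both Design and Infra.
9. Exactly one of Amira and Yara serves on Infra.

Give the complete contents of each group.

Design = {Amira, Ivan, Kiri, Xiulan, Yara}; Infra = {Kiri, Yara}; Quality = {Amira, Kiri, Yara}

(1): only 5 candidates remain for Design, so all are in.
Suppose Amira ∈ Infra: no assignment then satisfies all the clues, so Amira ∉ Infra.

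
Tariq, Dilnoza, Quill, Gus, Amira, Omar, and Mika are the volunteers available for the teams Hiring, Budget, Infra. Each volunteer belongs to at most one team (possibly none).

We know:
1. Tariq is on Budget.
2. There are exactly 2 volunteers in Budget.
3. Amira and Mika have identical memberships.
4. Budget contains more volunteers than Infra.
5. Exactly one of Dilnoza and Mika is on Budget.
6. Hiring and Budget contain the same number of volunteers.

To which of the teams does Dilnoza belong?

Dilnoza: Budget

From (1): Tariq ∈ Budget.
Suppose Dilnoza ∈ Hiring: no assignment then satisfies all the clues, so Dilnoza ∉ Hiring.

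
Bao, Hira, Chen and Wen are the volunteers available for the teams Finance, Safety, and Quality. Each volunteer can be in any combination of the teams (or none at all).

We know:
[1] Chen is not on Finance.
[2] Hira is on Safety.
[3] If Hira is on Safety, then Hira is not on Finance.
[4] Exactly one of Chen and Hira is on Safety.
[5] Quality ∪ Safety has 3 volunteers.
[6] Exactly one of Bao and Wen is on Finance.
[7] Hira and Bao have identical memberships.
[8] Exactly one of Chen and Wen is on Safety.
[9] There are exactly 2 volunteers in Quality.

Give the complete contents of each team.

Finance = {Wen}; Safety = {Bao, Hira, Wen}; Quality = {Bao, Hira}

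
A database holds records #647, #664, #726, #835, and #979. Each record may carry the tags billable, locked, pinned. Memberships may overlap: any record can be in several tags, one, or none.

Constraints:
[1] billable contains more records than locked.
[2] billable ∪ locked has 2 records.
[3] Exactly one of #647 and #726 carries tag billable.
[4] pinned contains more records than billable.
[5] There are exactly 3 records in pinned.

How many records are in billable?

2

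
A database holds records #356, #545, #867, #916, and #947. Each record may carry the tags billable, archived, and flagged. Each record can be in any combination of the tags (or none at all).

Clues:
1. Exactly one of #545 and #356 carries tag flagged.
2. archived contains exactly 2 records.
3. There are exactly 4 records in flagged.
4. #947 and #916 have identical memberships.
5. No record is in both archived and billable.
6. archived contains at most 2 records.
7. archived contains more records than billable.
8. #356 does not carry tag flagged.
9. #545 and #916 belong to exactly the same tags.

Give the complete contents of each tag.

billable = {}; archived = {#356, #867}; flagged = {#545, #867, #916, #947}

From (8): #356 ∉ flagged.
(1) (exactly one): #545 ∈ flagged.
(3): only 4 candidates remain for flagged, so all are in.
Suppose #356 ∈ billable: no assignment then satisfies all the clues, so #356 ∉ billable.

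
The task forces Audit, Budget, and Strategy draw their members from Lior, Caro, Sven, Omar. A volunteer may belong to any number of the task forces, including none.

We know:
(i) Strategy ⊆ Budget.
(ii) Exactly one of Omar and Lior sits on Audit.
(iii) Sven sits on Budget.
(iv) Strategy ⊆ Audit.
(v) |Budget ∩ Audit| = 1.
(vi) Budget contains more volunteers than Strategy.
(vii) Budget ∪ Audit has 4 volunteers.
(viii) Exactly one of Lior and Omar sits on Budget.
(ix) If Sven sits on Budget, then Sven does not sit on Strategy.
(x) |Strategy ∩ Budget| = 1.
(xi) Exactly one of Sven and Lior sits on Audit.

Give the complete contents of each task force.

Audit = {Caro, Lior}; Budget = {Caro, Omar, Sven}; Strategy = {Caro}

From (iii): Sven ∈ Budget.
(ix): Sven ∉ Strategy.
Suppose Lior ∉ Audit: no assignment then satisfies all the clues, so Lior ∈ Audit.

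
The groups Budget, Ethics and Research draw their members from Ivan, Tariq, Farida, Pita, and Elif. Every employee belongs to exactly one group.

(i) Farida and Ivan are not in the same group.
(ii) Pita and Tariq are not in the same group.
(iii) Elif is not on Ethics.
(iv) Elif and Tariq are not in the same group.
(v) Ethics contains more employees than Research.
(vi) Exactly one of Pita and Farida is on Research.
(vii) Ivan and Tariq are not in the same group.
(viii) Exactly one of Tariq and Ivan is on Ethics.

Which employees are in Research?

Research = {Pita}

From (iii): Elif ∉ Ethics.
Suppose Ivan ∈ Research: no assignment then satisfies all the clues, so Ivan ∉ Research.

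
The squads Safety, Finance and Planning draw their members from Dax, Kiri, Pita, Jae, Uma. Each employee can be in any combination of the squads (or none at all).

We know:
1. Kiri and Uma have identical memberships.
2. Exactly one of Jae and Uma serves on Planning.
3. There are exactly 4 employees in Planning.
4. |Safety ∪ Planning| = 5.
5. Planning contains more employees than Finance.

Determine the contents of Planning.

Planning = {Dax, Kiri, Pita, Uma}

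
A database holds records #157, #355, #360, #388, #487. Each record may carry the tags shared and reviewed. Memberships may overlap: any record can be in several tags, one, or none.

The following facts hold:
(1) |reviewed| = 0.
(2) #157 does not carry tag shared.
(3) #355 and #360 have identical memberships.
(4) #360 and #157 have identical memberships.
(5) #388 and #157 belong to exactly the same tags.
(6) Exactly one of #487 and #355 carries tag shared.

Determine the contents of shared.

shared = {#487}

From (2): #157 ∉ shared.
(1): reviewed already has 0, so the rest are out.
(4): #360 matches #157: #360 ∉ shared.
(5): #388 matches #157: #388 ∉ shared.
(3): #355 matches #360: #355 ∉ shared.
(6) (exactly one): #487 ∈ shared.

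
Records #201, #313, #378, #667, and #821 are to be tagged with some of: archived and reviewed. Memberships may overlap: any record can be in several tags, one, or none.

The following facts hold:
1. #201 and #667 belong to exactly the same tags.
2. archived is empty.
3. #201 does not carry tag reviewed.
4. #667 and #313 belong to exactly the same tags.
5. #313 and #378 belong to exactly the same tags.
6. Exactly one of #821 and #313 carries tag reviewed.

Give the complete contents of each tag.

archived = {}; reviewed = {#821}

From (3): #201 ∉ reviewed.
(1): #667 matches #201: #667 ∉ reviewed.
(2): archived already has 0, so the rest are out.
(4): #313 matches #667: #313 ∉ reviewed.
(5): #378 matches #313: #378 ∉ reviewed.
(6) (exactly one): #821 ∈ reviewed.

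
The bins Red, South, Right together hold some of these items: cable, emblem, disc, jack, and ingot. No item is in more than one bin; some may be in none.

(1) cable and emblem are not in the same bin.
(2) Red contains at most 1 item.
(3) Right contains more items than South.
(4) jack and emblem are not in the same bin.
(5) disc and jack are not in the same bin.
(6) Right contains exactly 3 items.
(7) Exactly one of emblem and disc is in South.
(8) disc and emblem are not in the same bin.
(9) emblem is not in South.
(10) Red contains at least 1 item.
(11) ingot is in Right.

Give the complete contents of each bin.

From (9): emblem ∉ South.
From (11): ingot ∈ Right.
(7) (exactly one): disc ∈ South.
(5): jack ∉ South.
Suppose cable ∈ Red: no assignment then satisfies all the clues, so cable ∉ Red.

Red = {emblem}; South = {disc}; Right = {cable, ingot, jack}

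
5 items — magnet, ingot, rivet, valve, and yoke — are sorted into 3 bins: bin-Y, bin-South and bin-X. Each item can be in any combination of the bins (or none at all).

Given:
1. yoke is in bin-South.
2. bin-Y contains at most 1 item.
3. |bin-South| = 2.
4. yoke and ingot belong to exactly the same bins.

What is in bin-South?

bin-South = {ingot, yoke}

From (1): yoke ∈ bin-South.
(4): ingot matches yoke: ingot ∈ bin-South.
(3): bin-South already has 2, so the rest are out.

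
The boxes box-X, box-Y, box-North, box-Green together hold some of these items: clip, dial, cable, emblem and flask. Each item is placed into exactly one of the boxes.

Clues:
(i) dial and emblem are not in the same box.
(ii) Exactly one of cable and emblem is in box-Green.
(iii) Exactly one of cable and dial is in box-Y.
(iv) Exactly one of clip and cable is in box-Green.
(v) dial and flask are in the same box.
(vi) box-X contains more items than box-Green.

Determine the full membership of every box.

box-X = {clip, emblem}; box-Y = {dial, flask}; box-North = {}; box-Green = {cable}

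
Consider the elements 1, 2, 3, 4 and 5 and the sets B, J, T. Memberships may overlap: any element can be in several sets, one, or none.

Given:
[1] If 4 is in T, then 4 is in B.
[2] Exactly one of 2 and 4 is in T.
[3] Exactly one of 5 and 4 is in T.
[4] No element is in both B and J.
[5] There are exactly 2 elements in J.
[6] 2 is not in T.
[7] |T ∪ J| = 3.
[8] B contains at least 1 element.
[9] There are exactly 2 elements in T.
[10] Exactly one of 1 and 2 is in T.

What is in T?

From (6): 2 ∉ T.
(2) (exactly one): 4 ∈ T.
(3) (exactly one): 5 ∉ T.
(10) (exactly one): 1 ∈ T.
(1): 4 ∈ B.
(4) (disjoint): 4 ∉ J.
(9): T already has 2, so the rest are out.

T = {1, 4}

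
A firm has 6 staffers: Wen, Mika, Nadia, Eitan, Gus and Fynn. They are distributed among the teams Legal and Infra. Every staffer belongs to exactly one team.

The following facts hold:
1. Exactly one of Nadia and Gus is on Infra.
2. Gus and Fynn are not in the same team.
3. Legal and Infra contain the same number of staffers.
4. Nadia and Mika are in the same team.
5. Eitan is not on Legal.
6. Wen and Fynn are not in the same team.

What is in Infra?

Infra = {Eitan, Gus, Wen}

From (5): Eitan ∉ Legal.
Only one team left: Eitan ∈ Infra.
Suppose Wen ∉ Infra: no assignment then satisfies all the clues, so Wen ∈ Infra.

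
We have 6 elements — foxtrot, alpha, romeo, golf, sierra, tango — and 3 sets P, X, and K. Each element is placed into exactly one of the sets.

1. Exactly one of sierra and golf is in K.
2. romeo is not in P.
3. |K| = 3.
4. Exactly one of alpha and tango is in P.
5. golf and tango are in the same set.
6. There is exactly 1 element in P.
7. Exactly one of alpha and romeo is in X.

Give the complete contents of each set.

P = {alpha}; X = {romeo, sierra}; K = {foxtrot, golf, tango}

From (2): romeo ∉ P.
Suppose foxtrot ∈ P: no assignment then satisfies all the clues, so foxtrot ∉ P.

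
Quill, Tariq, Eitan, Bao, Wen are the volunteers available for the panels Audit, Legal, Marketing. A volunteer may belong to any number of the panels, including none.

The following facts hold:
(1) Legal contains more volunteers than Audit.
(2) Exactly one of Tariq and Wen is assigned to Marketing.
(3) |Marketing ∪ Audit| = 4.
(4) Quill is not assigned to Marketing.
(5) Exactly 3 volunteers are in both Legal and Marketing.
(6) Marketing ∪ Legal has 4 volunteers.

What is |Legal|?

4

From (4): Quill ∉ Marketing.
Suppose Eitan ∉ Legal: no assignment then satisfies all the clues, so Eitan ∈ Legal.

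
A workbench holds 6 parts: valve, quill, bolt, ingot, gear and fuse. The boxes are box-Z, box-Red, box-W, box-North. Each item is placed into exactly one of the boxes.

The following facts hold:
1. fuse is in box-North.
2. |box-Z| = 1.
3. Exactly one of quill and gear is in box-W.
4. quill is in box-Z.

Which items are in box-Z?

box-Z = {quill}

From (1): fuse ∈ box-North.
From (4): quill ∈ box-Z.
(2): box-Z already has 1, so the rest are out.
(3) (exactly one): gear ∈ box-W.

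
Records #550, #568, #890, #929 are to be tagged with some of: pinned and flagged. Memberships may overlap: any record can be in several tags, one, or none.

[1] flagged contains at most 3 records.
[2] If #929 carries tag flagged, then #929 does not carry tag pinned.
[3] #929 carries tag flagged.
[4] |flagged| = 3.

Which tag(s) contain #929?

From (3): #929 ∈ flagged.
(2): #929 ∉ pinned.

#929: flagged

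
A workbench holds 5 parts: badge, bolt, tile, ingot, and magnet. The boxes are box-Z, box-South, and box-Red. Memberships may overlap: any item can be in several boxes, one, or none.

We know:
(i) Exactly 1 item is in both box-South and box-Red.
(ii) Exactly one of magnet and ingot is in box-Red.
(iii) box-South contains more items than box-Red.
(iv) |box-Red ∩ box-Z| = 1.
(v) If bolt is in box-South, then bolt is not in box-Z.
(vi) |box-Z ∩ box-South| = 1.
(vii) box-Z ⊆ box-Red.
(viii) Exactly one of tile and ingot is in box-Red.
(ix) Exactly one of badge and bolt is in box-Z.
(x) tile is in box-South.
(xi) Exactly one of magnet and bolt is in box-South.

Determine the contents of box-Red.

box-Red = {badge, ingot}

From (x): tile ∈ box-South.
Suppose badge ∉ box-Red: no assignment then satisfies all the clues, so badge ∈ box-Red.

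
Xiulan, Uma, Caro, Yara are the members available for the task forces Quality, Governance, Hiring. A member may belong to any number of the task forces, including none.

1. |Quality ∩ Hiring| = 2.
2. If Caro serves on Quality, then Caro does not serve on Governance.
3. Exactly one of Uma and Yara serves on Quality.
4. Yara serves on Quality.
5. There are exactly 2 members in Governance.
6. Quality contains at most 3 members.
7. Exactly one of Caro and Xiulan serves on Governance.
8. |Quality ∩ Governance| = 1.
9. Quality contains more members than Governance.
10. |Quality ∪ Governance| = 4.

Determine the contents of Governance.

From (4): Yara ∈ Quality.
(3) (exactly one): Uma ∉ Quality.
Suppose Xiulan ∉ Governance: no assignment then satisfies all the clues, so Xiulan ∈ Governance.

Governance = {Uma, Xiulan}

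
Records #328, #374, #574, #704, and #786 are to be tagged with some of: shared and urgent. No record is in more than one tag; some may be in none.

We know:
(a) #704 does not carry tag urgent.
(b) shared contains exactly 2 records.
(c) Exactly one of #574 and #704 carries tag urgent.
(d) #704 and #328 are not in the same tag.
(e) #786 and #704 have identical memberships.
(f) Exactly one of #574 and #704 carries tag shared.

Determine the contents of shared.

From (a): #704 ∉ urgent.
(c) (exactly one): #574 ∈ urgent.
(e): #786 matches #704: #786 ∉ urgent.
(f) (exactly one): #704 ∈ shared.
(d): #328 ∉ shared.
(e): #786 matches #704: #786 ∈ shared.
(b): shared already has 2, so the rest are out.

shared = {#704, #786}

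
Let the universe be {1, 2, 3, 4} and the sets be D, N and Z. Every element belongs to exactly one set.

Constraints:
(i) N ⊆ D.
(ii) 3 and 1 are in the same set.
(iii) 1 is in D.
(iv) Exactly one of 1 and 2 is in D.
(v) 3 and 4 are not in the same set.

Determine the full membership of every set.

D = {1, 3}; N = {}; Z = {2, 4}

From (iii): 1 ∈ D.
(ii): 3 matches 1: 3 ∈ D.
(iv) (exactly one): 2 ∉ D.
(v): 4 ∉ D.
(i) contrapositive: 2 ∉ N.
(i) contrapositive: 4 ∉ N.
Only one set left: 2 ∈ Z.
Only one set left: 4 ∈ Z.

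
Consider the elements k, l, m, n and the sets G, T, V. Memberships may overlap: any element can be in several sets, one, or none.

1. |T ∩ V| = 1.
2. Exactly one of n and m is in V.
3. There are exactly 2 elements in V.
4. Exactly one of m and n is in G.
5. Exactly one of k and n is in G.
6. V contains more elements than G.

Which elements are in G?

G = {n}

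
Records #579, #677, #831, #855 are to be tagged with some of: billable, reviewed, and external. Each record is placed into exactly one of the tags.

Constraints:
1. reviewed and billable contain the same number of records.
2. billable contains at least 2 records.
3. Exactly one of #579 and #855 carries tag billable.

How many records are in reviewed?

2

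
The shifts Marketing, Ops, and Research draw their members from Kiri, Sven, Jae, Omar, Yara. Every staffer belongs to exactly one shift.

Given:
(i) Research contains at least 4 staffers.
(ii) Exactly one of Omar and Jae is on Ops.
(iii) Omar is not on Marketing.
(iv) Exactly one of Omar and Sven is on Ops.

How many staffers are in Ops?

1

From (iii): Omar ∉ Marketing.
Suppose Kiri ∈ Marketing: no assignment then satisfies all the clues, so Kiri ∉ Marketing.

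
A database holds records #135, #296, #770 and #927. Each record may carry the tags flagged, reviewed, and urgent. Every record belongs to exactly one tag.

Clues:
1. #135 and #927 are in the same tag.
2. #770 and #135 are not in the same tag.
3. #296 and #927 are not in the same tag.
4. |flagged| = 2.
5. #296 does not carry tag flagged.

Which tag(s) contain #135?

From (5): #296 ∉ flagged.
Suppose #135 ∉ flagged: no assignment then satisfies all the clues, so #135 ∈ flagged.

#135: flagged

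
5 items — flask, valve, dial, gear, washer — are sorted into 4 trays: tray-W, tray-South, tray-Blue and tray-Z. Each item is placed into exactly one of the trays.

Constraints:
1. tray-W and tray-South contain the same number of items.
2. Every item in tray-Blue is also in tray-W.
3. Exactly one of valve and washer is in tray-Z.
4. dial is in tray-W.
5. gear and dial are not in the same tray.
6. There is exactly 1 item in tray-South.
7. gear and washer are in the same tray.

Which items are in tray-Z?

tray-Z = {flask, gear, washer}

From (4): dial ∈ tray-W.
(5): gear ∉ tray-W.
(7): washer matches gear: washer ∉ tray-W.
(2) contrapositive: gear ∉ tray-Blue.
(2) contrapositive: washer ∉ tray-Blue.
Suppose flask ∉ tray-Z: no assignment then satisfies all the clues, so flask ∈ tray-Z.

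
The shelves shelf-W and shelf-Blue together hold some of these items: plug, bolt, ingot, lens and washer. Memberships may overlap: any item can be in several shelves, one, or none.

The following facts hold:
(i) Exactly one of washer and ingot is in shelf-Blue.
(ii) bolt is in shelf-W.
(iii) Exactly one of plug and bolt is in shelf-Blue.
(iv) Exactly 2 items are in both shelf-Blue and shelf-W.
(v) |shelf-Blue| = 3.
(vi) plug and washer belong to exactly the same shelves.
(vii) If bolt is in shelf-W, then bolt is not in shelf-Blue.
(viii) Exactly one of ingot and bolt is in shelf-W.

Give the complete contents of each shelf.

shelf-W = {bolt, plug, washer}; shelf-Blue = {lens, plug, washer}

From (ii): bolt ∈ shelf-W.
(vii): bolt ∉ shelf-Blue.
(viii) (exactly one): ingot ∉ shelf-W.
(iii) (exactly one): plug ∈ shelf-Blue.
(vi): washer matches plug: washer ∈ shelf-Blue.
(i) (exactly one): ingot ∉ shelf-Blue.
(v): only 3 candidates remain for shelf-Blue, so all are in.
Suppose plug ∉ shelf-W: no assignment then satisfies all the clues, so plug ∈ shelf-W.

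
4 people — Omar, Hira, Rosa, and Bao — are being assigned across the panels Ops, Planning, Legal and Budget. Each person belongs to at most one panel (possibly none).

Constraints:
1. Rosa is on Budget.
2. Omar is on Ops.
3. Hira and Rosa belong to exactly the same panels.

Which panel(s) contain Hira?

Hira: Budget

From (1): Rosa ∈ Budget.
From (2): Omar ∈ Ops.
(3): Hira matches Rosa: Hira ∉ Ops.
(3): Hira matches Rosa: Hira ∉ Planning.
(3): Hira matches Rosa: Hira ∉ Legal.
(3): Hira matches Rosa: Hira ∈ Budget.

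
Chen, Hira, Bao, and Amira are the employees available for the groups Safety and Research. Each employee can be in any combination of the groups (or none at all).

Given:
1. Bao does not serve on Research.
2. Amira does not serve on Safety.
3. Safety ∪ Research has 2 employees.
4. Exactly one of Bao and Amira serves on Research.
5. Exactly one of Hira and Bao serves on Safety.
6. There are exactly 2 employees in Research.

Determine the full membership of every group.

Safety = {Hira}; Research = {Amira, Hira}

From (1): Bao ∉ Research.
From (2): Amira ∉ Safety.
(4) (exactly one): Amira ∈ Research.
Suppose Chen ∈ Safety: no assignment then satisfies all the clues, so Chen ∉ Safety.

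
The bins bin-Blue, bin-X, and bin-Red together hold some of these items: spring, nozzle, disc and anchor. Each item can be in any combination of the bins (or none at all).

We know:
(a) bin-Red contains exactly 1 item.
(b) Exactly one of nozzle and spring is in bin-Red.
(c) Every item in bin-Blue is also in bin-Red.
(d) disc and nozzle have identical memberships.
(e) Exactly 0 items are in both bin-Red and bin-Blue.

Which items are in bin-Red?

bin-Red = {spring}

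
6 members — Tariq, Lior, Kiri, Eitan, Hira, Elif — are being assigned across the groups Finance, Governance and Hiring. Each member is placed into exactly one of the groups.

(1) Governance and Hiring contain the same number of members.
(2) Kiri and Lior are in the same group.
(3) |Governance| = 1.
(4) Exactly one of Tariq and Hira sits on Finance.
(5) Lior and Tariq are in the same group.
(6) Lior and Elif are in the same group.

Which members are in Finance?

Finance = {Elif, Kiri, Lior, Tariq}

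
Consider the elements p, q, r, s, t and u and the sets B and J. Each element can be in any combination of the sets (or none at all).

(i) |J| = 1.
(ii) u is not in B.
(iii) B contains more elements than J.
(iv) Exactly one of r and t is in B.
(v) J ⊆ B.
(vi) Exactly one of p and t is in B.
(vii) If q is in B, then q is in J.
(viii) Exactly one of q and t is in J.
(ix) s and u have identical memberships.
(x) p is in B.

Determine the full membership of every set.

B = {p, q, r}; J = {q}

From (ii): u ∉ B.
From (x): p ∈ B.
(v) contrapositive: u ∉ J.
(vi) (exactly one): t ∉ B.
(ix): s matches u: s ∉ B.
(ix): s matches u: s ∉ J.
(iv) (exactly one): r ∈ B.
(v) contrapositive: t ∉ J.
(viii) (exactly one): q ∈ J.
(i): J already has 1, so the rest are out.
(v) with q ∈ J: q ∈ B.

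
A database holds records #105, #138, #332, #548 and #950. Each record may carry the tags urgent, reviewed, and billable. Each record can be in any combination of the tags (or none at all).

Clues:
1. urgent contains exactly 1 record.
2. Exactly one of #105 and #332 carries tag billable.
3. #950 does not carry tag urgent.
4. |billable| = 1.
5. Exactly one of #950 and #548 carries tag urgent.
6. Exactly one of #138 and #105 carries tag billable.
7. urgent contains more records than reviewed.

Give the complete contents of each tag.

urgent = {#548}; reviewed = {}; billable = {#105}

From (3): #950 ∉ urgent.
(5) (exactly one): #548 ∈ urgent.
(1): urgent already has 1, so the rest are out.
Suppose #105 ∈ reviewed: no assignment then satisfies all the clues, so #105 ∉ reviewed.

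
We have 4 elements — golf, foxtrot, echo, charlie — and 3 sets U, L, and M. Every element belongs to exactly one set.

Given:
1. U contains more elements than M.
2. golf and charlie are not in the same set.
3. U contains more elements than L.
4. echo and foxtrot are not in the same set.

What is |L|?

1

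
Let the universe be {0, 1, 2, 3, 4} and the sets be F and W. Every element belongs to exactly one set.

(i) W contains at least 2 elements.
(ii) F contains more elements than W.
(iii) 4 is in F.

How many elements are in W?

2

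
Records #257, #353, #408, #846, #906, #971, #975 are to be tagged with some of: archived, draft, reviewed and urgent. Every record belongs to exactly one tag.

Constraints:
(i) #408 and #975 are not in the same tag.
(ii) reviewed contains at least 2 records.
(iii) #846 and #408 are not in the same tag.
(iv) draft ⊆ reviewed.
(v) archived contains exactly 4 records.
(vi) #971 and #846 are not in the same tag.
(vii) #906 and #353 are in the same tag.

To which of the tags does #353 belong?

#353: archived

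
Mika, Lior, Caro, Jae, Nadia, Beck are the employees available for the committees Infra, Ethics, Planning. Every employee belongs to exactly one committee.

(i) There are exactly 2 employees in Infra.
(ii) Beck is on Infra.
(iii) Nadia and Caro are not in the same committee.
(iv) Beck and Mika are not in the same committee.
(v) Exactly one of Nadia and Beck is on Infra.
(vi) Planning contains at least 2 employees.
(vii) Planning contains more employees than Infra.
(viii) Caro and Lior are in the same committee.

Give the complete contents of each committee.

Infra = {Beck, Jae}; Ethics = {Nadia}; Planning = {Caro, Lior, Mika}

From (ii): Beck ∈ Infra.
(iv): Mika ∉ Infra.
(v) (exactly one): Nadia ∉ Infra.
Suppose Mika ∈ Ethics: no assignment then satisfies all the clues, so Mika ∉ Ethics.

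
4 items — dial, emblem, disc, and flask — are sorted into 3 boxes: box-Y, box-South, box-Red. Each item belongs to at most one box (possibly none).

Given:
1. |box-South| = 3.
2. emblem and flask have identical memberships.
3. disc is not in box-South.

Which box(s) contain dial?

From (3): disc ∉ box-South.
(1): only 3 candidates remain for box-South, so all are in.

dial: box-South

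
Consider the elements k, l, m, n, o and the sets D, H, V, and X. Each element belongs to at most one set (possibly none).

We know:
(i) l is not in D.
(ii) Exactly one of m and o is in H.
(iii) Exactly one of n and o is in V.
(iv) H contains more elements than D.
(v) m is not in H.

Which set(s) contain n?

n: V

From (i): l ∉ D.
From (v): m ∉ H.
(ii) (exactly one): o ∈ H.
(iii) (exactly one): n ∈ V.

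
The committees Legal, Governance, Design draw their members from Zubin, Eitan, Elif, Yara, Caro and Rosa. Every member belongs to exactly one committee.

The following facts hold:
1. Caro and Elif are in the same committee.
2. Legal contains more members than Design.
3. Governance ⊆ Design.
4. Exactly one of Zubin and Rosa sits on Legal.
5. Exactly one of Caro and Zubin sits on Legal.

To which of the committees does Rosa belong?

Rosa: Legal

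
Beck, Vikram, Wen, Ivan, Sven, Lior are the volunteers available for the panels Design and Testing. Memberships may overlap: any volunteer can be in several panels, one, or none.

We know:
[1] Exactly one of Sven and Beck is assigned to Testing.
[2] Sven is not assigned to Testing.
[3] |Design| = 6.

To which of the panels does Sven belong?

Sven: Design

From (2): Sven ∉ Testing.
(1) (exactly one): Beck ∈ Testing.
(3): only 6 candidates remain for Design, so all are in.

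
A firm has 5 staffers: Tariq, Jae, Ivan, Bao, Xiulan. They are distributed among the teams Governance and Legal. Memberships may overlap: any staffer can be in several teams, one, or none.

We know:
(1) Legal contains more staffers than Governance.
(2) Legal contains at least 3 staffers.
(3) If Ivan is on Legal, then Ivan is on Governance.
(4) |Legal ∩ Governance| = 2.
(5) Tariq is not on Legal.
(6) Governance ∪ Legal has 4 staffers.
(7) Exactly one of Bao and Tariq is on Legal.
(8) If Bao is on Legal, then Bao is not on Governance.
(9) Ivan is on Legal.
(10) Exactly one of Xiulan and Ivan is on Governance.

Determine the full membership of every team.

Governance = {Ivan, Jae}; Legal = {Bao, Ivan, Jae, Xiulan}

From (5): Tariq ∉ Legal.
From (9): Ivan ∈ Legal.
(3): Ivan ∈ Governance.
(7) (exactly one): Bao ∈ Legal.
(8): Bao ∉ Governance.
(10) (exactly one): Xiulan ∉ Governance.
Suppose Tariq ∈ Governance: no assignment then satisfies all the clues, so Tariq ∉ Governance.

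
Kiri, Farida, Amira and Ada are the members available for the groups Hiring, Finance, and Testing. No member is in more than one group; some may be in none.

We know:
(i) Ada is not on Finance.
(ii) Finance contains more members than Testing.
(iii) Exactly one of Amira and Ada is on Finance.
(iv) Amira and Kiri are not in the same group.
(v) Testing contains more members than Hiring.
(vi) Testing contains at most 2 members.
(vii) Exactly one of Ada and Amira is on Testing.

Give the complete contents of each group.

Hiring = {}; Finance = {Amira, Farida}; Testing = {Ada}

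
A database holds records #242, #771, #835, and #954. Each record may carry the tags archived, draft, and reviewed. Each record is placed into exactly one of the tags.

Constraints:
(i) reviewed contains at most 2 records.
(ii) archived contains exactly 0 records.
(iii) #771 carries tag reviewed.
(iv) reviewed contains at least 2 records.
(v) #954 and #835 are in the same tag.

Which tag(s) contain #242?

#242: reviewed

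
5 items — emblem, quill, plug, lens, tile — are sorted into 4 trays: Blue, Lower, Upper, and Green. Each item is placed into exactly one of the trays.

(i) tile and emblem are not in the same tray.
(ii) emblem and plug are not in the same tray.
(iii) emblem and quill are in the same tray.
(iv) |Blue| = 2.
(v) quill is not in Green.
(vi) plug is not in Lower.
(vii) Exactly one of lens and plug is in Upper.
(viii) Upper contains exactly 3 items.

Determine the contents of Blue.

Blue = {plug, tile}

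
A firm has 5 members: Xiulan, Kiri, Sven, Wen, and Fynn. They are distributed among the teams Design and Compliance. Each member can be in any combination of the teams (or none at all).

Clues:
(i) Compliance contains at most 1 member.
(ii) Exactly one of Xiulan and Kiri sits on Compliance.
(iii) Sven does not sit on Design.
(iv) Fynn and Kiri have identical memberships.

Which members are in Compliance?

Compliance = {Xiulan}

From (iii): Sven ∉ Design.
Suppose Xiulan ∉ Compliance: no assignment then satisfies all the clues, so Xiulan ∈ Compliance.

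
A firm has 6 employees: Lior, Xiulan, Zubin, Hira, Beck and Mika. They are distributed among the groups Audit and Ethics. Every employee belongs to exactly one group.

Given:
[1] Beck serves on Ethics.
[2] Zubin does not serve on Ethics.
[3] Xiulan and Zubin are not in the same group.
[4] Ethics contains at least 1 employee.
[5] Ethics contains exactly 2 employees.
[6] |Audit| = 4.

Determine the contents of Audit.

From (1): Beck ∈ Ethics.
From (2): Zubin ∉ Ethics.
Only one group left: Zubin ∈ Audit.
(3): Xiulan ∉ Audit.
(6): only 4 candidates remain for Audit, so all are in.
Only one group left: Xiulan ∈ Ethics.

Audit = {Hira, Lior, Mika, Zubin}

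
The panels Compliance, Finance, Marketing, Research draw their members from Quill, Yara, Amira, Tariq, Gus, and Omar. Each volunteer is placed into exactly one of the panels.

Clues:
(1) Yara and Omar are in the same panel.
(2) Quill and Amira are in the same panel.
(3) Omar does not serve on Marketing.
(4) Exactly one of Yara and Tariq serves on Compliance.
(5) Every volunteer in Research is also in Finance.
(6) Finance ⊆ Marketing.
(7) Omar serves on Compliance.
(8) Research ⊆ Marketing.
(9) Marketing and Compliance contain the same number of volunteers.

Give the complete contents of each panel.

Compliance = {Gus, Omar, Yara}; Finance = {}; Marketing = {Amira, Quill, Tariq}; Research = {}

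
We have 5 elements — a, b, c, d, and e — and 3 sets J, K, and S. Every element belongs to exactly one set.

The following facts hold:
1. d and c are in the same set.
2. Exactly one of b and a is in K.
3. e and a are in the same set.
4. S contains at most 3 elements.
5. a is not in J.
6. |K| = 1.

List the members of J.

J = {c, d}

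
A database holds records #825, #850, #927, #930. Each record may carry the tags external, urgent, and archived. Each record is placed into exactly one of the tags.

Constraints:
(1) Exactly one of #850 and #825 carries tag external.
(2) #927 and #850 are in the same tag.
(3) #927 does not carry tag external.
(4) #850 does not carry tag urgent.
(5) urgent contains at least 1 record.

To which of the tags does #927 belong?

#927: archived

From (3): #927 ∉ external.
From (4): #850 ∉ urgent.
(2): #850 matches #927: #850 ∉ external.
(2): #927 matches #850: #927 ∉ urgent.
Only one tag left: #850 ∈ archived.
Only one tag left: #927 ∈ archived.
(1) (exactly one): #825 ∈ external.
(5): only 1 candidates remain for urgent, so all are in.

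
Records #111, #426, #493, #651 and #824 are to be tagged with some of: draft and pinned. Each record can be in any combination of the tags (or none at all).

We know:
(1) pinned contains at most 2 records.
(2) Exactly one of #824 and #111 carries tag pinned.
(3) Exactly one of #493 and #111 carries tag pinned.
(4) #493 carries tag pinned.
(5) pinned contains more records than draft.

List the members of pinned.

pinned = {#493, #824}

From (4): #493 ∈ pinned.
(3) (exactly one): #111 ∉ pinned.
(2) (exactly one): #824 ∈ pinned.
(1): pinned already has 2, so the rest are out.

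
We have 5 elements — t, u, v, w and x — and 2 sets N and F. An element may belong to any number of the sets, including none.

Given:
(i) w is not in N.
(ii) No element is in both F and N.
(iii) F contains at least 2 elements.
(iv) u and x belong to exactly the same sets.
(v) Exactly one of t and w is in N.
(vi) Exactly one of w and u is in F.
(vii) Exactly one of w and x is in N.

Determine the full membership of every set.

N = {t, u, x}; F = {v, w}

From (i): w ∉ N.
(v) (exactly one): t ∈ N.
(vii) (exactly one): x ∈ N.
(ii) (disjoint): t ∉ F.
(ii) (disjoint): x ∉ F.
(iv): u matches x: u ∈ N.
(iv): u matches x: u ∉ F.
(vi) (exactly one): w ∈ F.
(iii): only 2 candidates remain for F, so all are in.
(ii) (disjoint): v ∉ N.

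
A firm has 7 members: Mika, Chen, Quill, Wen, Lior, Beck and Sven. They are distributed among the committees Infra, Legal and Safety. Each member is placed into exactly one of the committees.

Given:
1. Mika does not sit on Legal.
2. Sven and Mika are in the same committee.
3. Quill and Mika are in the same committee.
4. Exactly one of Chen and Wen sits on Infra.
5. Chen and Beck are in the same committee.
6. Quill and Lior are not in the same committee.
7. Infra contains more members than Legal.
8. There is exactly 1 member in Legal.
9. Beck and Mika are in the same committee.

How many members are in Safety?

1

From (1): Mika ∉ Legal.
(2): Sven matches Mika: Sven ∉ Legal.
(3): Quill matches Mika: Quill ∉ Legal.
(9): Beck matches Mika: Beck ∉ Legal.
(5): Chen matches Beck: Chen ∉ Legal.
Suppose Mika ∉ Infra: no assignment then satisfies all the clues, so Mika ∈ Infra.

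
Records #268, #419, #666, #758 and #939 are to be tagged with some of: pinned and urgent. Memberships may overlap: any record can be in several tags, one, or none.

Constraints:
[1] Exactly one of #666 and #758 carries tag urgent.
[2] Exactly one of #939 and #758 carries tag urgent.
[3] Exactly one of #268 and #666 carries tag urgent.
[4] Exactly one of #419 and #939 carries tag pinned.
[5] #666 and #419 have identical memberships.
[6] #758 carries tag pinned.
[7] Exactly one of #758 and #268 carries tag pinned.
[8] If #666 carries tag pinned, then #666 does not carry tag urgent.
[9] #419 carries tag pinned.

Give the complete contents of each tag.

pinned = {#419, #666, #758}; urgent = {#268, #758}

From (6): #758 ∈ pinned.
From (9): #419 ∈ pinned.
(4) (exactly one): #939 ∉ pinned.
(5): #666 matches #419: #666 ∈ pinned.
(7) (exactly one): #268 ∉ pinned.
(8): #666 ∉ urgent.
(1) (exactly one): #758 ∈ urgent.
(2) (exactly one): #939 ∉ urgent.
(3) (exactly one): #268 ∈ urgent.
(5): #419 matches #666: #419 ∉ urgent.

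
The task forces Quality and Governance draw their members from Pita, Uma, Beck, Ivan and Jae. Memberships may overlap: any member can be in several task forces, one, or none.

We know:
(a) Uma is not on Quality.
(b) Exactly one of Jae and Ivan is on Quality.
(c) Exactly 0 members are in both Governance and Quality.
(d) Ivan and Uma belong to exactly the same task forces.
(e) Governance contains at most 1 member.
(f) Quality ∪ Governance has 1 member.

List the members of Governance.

Governance = {}

From (a): Uma ∉ Quality.
(d): Ivan matches Uma: Ivan ∉ Quality.
(b) (exactly one): Jae ∈ Quality.
Suppose Pita ∈ Governance: no assignment then satisfies all the clues, so Pita ∉ Governance.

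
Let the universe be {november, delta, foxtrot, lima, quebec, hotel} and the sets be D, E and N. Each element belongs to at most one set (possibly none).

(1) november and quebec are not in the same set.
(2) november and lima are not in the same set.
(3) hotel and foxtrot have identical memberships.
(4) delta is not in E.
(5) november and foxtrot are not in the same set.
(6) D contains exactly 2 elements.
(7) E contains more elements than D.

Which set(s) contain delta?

From (4): delta ∉ E.
Suppose delta ∉ D: no assignment then satisfies all the clues, so delta ∈ D.

delta: D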